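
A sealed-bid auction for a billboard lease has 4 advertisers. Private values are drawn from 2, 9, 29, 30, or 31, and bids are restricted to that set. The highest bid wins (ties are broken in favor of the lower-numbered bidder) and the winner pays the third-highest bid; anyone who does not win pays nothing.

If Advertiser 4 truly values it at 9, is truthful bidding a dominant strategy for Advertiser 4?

Consider the case where Advertiser 1 bids 2, Advertiser 2 bids 2 and Advertiser 3 bids 9.
Truthful bid 9: loses, pays 0, utility 0.
Bid 29 instead: wins, pays 2, utility 9 - 2 = 7.
Since 7 > 0, bidding 29 is strictly better here, so truthful bidding is not dominant.

No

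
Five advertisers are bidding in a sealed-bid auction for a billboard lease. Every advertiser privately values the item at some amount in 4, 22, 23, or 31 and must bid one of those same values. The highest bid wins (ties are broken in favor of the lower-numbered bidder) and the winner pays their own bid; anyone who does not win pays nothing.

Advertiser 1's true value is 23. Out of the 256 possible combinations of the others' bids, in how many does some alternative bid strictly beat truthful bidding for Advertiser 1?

Others bid (4, 4, 4, 4): truth gives 0; bid 4 gives 19 > 0. Violating.
Others bid (4, 4, 4, 22): truth gives 0; bid 22 gives 1 > 0. Violating.
Others bid (4, 4, 22, 4): truth gives 0; bid 22 gives 1 > 0. Violating.
Others bid (4, 4, 22, 22): truth gives 0; bid 22 gives 1 > 0. Violating.
Others bid (4, 4, 4, 23): truth gives 0; no alternative beats it.
Others bid (4, 4, 4, 31): truth gives 0; no alternative beats it.
(Checking all 256 profiles: 16 have a profitable deviation, 240 do not.)

16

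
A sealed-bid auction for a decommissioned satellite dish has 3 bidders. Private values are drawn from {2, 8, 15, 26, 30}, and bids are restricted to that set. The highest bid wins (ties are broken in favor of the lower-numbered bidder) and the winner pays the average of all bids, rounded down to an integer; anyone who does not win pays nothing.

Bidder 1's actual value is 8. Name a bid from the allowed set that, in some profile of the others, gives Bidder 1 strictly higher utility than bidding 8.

Suppose Bidder 2 bids 2 and Bidder 3 bids 2.
Bid 8: wins, pays 4, utility 8 - 4 = 4.
Bid 2: wins, pays 2, utility 8 - 2 = 6.
So bidding 2 beats truth here (6 > 4).

2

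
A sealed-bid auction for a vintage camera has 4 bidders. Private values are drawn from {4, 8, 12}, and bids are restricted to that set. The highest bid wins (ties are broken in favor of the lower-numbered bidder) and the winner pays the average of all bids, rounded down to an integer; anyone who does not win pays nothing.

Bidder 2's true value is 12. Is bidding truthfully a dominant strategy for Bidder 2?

Consider the case where Bidder 1 bids 4, Bidder 3 bids 4 and Bidder 4 bids 4.
Truthful bid 12: wins, pays 6, utility 12 - 6 = 6.
Bid 8 instead: wins, pays 5, utility 12 - 5 = 7.
Since 7 > 6, bidding 8 is strictly better here, so truthful bidding is not dominant.

No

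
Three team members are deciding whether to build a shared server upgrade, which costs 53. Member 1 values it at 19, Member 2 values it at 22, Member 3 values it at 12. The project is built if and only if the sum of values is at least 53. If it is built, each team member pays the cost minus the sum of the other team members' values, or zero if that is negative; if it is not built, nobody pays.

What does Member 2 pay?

22

Total value 53 ≥ cost 53, so the project is built.
The other team members' values sum to 31.
Cost minus that sum is 53 - 31 = 22.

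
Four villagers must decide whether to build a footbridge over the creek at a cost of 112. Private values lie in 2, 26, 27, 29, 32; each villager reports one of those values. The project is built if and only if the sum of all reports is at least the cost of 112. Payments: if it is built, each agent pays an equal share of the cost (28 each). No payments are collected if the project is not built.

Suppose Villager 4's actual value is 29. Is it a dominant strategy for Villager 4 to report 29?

No

Consider the case where Villager 1 reports 26, Villager 2 reports 26 and Villager 3 reports 29.
Truthful report 29: project not built, utility 0.
Report 32 instead: project built, pays 28, utility 29 - 28 = 1.
Since 1 > 0, reporting 32 is strictly better here, so truthful reporting is not dominant.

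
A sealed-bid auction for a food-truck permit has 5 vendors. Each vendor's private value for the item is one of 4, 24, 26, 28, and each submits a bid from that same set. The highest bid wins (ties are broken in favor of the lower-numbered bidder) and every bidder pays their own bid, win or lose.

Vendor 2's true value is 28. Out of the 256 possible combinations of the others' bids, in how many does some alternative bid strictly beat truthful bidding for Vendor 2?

118

Others bid (4, 4, 4, 4): truth gives 0; bid 24 gives 4 > 0. Violating.
Others bid (4, 4, 4, 24): truth gives 0; bid 24 gives 4 > 0. Violating.
Others bid (4, 4, 4, 26): truth gives 0; bid 26 gives 2 > 0. Violating.
Others bid (4, 4, 24, 4): truth gives 0; bid 24 gives 4 > 0. Violating.
Others bid (4, 4, 4, 28): truth gives 0; no alternative beats it.
Others bid (4, 4, 24, 28): truth gives 0; no alternative beats it.
(Checking all 256 profiles: 118 have a profitable deviation, 138 do not.)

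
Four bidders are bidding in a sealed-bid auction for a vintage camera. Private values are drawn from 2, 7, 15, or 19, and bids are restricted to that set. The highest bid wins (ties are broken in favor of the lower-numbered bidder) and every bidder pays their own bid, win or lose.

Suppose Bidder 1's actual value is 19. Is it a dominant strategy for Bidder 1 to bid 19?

Consider the case where Bidder 2 bids 2, Bidder 3 bids 2 and Bidder 4 bids 2.
Truthful bid 19: wins, pays 19, utility 19 - 19 = 0.
Bid 2 instead: wins, pays 2, utility 19 - 2 = 17.
Since 17 > 0, bidding 2 is strictly better here, so truthful bidding is not dominant.

No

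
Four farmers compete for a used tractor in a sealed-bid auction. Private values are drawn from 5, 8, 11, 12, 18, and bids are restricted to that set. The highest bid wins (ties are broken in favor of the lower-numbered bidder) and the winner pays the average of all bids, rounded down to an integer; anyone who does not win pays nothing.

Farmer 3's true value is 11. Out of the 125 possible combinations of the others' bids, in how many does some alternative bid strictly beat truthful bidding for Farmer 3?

Others bid (5, 5, 5): truth gives 5; bid 8 gives 6 > 5. Violating.
Others bid (5, 5, 8): truth gives 4; bid 8 gives 5 > 4. Violating.
Others bid (5, 5, 12): truth gives 0; bid 12 gives 3 > 0. Violating.
Others bid (5, 8, 12): truth gives 0; bid 12 gives 2 > 0. Violating.
Others bid (5, 5, 11): truth gives 3; no alternative beats it.
Others bid (5, 5, 18): truth gives 0; no alternative beats it.
(Checking all 125 profiles: 30 have a profitable deviation, 95 do not.)

30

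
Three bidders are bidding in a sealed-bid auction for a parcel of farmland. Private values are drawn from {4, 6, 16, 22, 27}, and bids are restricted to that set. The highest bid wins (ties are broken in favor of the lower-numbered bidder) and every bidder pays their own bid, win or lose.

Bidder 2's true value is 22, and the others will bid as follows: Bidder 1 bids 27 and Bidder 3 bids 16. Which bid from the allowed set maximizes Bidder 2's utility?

Bid 4: loses but pays 4, utility -4.
Bid 6: loses but pays 6, utility -6.
Bid 16: loses but pays 16, utility -16.
Bid 22: loses but pays 22, utility -22.
Bid 27: loses but pays 27, utility -27.
The best choice is 4 with utility -4.

4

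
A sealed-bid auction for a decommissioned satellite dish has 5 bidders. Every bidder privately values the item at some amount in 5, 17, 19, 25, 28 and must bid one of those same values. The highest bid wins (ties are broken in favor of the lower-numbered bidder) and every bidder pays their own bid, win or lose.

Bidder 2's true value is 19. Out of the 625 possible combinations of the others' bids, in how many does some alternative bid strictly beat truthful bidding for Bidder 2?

Others bid (5, 5, 5, 5): truth gives 0; bid 17 gives 2 > 0. Violating.
Others bid (5, 5, 5, 17): truth gives 0; bid 17 gives 2 > 0. Violating.
Others bid (5, 5, 5, 25): truth gives -19; bid 5 gives -5 > -19. Violating.
Others bid (5, 5, 5, 28): truth gives -19; bid 5 gives -5 > -19. Violating.
Others bid (5, 5, 5, 19): truth gives 0; no alternative beats it.
Others bid (5, 5, 17, 19): truth gives 0; no alternative beats it.
(Checking all 625 profiles: 579 have a profitable deviation, 46 do not.)

579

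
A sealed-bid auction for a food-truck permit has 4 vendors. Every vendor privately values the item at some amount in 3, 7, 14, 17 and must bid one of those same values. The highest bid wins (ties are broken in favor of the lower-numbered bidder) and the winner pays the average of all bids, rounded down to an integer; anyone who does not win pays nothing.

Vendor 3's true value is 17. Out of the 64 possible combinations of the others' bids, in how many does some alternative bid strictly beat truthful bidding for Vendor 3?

Others bid (3, 3, 3): truth gives 11; bid 7 gives 13 > 11. Violating.
Others bid (3, 3, 7): truth gives 10; bid 7 gives 12 > 10. Violating.
Others bid (3, 3, 14): truth gives 8; bid 14 gives 9 > 8. Violating.
Others bid (3, 7, 3): truth gives 10; bid 14 gives 11 > 10. Violating.
Others bid (3, 3, 17): truth gives 7; no alternative beats it.
Others bid (3, 7, 17): truth gives 6; no alternative beats it.
(Checking all 64 profiles: 12 have a profitable deviation, 52 do not.)

12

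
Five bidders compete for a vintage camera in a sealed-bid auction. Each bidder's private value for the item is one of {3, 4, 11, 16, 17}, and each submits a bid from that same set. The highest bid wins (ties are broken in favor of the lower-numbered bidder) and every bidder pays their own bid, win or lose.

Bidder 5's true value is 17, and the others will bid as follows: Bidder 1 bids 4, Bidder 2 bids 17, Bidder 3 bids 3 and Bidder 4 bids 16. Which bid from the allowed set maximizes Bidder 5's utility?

3

Bid 3: loses but pays 3, utility -3.
Bid 4: loses but pays 4, utility -4.
Bid 11: loses but pays 11, utility -11.
Bid 16: loses but pays 16, utility -16.
Bid 17: loses but pays 17, utility -17.
The best choice is 3 with utility -3.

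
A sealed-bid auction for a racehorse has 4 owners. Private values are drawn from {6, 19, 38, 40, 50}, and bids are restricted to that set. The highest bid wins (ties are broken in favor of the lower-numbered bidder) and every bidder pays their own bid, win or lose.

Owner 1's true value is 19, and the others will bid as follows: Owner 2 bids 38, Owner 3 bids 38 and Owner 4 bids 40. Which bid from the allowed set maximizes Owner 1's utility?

Bid 6: loses but pays 6, utility -6.
Bid 19: loses but pays 19, utility -19.
Bid 38: loses but pays 38, utility -38.
Bid 40: wins, pays 40, utility 19 - 40 = -21.
Bid 50: wins, pays 50, utility 19 - 50 = -31.
The best choice is 6 with utility -6.

6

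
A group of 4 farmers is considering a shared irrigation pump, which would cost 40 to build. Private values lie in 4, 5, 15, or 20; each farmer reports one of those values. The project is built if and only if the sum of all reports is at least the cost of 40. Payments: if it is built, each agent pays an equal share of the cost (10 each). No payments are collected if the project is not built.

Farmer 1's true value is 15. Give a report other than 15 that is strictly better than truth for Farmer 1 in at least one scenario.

Suppose Farmer 2 reports 4, Farmer 3 reports 4 and Farmer 4 reports 15.
Report 15: project not built, utility 0.
Report 20: project built, pays 10, utility 15 - 10 = 5.
So reporting 20 beats truth here (5 > 0).

20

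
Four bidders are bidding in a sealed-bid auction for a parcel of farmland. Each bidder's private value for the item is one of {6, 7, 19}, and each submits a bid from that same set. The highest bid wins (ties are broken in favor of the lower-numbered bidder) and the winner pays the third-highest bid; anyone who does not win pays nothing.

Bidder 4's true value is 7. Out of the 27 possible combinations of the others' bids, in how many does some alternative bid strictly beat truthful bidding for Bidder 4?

3

Others bid (6, 6, 7): truth gives 0; bid 19 gives 1 > 0. Violating.
Others bid (6, 7, 6): truth gives 0; bid 19 gives 1 > 0. Violating.
Others bid (7, 6, 6): truth gives 0; bid 19 gives 1 > 0. Violating.
Others bid (6, 6, 6): truth gives 1; no alternative beats it.
Others bid (6, 6, 19): truth gives 0; no alternative beats it.
(Checking all 27 profiles: 3 have a profitable deviation, 24 do not.)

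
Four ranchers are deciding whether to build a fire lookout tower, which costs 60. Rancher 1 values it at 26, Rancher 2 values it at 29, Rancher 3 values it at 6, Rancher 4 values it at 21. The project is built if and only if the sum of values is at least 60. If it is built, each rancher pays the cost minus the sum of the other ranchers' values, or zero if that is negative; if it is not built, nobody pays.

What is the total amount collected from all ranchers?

Total value 82 ≥ cost 60, so it is built.
Rancher 1: others sum to 56; max(0, 60 - 56) = 4.
Rancher 2: others sum to 53; max(0, 60 - 53) = 7.
Rancher 3: others sum to 76; max(0, 60 - 76) = 0.
Rancher 4: others sum to 61; max(0, 60 - 61) = 0.
Total collected = 4 + 7 + 0 + 0 = 11.

11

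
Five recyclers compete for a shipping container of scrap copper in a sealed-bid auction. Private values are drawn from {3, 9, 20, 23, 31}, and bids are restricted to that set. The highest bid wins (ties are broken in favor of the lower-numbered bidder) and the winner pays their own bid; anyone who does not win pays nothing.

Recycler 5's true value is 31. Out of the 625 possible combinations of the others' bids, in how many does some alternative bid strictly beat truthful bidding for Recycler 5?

Others bid (3, 3, 3, 3): truth gives 0; bid 9 gives 22 > 0. Violating.
Others bid (3, 3, 3, 9): truth gives 0; bid 20 gives 11 > 0. Violating.
Others bid (3, 3, 3, 20): truth gives 0; bid 23 gives 8 > 0. Violating.
Others bid (3, 3, 9, 3): truth gives 0; bid 20 gives 11 > 0. Violating.
Others bid (3, 3, 3, 23): truth gives 0; no alternative beats it.
Others bid (3, 3, 3, 31): truth gives 0; no alternative beats it.
(Checking all 625 profiles: 81 have a profitable deviation, 544 do not.)

81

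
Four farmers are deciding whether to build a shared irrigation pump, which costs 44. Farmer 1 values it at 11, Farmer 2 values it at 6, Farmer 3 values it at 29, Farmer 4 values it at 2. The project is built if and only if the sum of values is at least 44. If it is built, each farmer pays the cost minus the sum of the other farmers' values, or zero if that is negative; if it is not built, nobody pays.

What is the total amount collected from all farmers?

34

Total value 48 ≥ cost 44, so it is built.
Farmer 1: others sum to 37; max(0, 44 - 37) = 7.
Farmer 2: others sum to 42; max(0, 44 - 42) = 2.
Farmer 3: others sum to 19; max(0, 44 - 19) = 25.
Farmer 4: others sum to 46; max(0, 44 - 46) = 0.
Total collected = 7 + 2 + 25 + 0 = 34.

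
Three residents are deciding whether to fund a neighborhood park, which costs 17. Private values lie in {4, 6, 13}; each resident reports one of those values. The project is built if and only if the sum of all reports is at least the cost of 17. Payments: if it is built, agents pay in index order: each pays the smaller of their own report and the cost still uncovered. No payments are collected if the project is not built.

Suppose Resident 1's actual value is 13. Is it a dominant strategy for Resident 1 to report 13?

Consider the case where Resident 2 reports 4 and Resident 3 reports 13.
Truthful report 13: project built, pays 13, utility 13 - 13 = 0.
Report 4 instead: project built, pays 4, utility 13 - 4 = 9.
Since 9 > 0, reporting 4 is strictly better here, so truthful reporting is not dominant.

No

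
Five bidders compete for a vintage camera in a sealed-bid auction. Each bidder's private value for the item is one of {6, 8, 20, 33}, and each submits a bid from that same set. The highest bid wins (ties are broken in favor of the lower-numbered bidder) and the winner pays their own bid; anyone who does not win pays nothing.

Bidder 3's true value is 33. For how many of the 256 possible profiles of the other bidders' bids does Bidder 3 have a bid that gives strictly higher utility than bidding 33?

Others bid (6, 6, 6, 6): truth gives 0; bid 8 gives 25 > 0. Violating.
Others bid (6, 6, 6, 8): truth gives 0; bid 8 gives 25 > 0. Violating.
Others bid (6, 6, 6, 20): truth gives 0; bid 20 gives 13 > 0. Violating.
Others bid (6, 6, 8, 6): truth gives 0; bid 8 gives 25 > 0. Violating.
Others bid (6, 6, 6, 33): truth gives 0; no alternative beats it.
Others bid (6, 6, 8, 33): truth gives 0; no alternative beats it.
(Checking all 256 profiles: 36 have a profitable deviation, 220 do not.)

36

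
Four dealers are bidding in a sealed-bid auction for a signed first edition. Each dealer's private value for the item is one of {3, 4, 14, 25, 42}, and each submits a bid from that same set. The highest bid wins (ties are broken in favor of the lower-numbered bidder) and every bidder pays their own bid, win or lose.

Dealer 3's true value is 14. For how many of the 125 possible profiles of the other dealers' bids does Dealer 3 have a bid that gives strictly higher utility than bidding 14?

Others bid (3, 3, 3): truth gives 0; bid 4 gives 10 > 0. Violating.
Others bid (3, 3, 4): truth gives 0; bid 4 gives 10 > 0. Violating.
Others bid (3, 3, 25): truth gives -14; bid 3 gives -3 > -14. Violating.
Others bid (3, 3, 42): truth gives -14; bid 3 gives -3 > -14. Violating.
Others bid (3, 3, 14): truth gives 0; no alternative beats it.
Others bid (3, 4, 3): truth gives 0; no alternative beats it.
(Checking all 125 profiles: 115 have a profitable deviation, 10 do not.)

115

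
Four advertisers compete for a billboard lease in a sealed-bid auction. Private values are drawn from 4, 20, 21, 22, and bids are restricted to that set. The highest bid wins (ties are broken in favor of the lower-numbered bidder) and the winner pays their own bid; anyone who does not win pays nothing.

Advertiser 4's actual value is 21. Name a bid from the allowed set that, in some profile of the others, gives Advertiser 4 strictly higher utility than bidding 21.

20

Suppose Advertiser 1 bids 4, Advertiser 2 bids 4 and Advertiser 3 bids 4.
Bid 21: wins, pays 21, utility 21 - 21 = 0.
Bid 20: wins, pays 20, utility 21 - 20 = 1.
So bidding 20 beats truth here (1 > 0).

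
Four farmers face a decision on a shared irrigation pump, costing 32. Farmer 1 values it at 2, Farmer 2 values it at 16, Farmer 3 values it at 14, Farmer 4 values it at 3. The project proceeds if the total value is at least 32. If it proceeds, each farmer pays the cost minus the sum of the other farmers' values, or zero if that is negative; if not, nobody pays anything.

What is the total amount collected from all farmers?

24

Total value 35 ≥ cost 32, so it is built.
Farmer 1: others sum to 33; max(0, 32 - 33) = 0.
Farmer 2: others sum to 19; max(0, 32 - 19) = 13.
Farmer 3: others sum to 21; max(0, 32 - 21) = 11.
Farmer 4: others sum to 32; max(0, 32 - 32) = 0.
Total collected = 0 + 13 + 11 + 0 = 24.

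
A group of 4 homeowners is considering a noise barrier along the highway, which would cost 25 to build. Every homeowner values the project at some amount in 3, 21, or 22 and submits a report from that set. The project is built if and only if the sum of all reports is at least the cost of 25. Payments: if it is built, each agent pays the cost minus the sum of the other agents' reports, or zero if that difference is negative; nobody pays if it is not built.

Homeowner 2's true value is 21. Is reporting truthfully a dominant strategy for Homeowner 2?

Check each profile of the others' reports and compare truth against every alternative report.
Others report (3, 3, 21): truth gives 21, best alternative gives 21.
Others report (3, 3, 22): truth gives 21, best alternative gives 21.
Others report (3, 21, 3): truth gives 21, best alternative gives 21.
Others report (3, 21, 21): truth gives 21, best alternative gives 21.
Others report (3, 21, 22): truth gives 21, best alternative gives 21.
Others report (3, 22, 3): truth gives 21, best alternative gives 21.
(Remaining 21 profiles checked similarly; truth is weakly best in each.)
In every case the truthful report is at least as good as any alternative, so it is a dominant strategy.

Yes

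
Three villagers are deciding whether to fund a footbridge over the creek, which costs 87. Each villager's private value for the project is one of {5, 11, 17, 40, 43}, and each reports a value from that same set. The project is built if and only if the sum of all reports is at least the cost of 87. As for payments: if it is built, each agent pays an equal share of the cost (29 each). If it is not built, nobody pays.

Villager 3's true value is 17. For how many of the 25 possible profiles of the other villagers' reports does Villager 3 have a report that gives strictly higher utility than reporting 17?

1

Others report (40, 40): truth gives -12; report 5 gives 0 > -12. Violating.
Others report (5, 5): truth gives 0; no alternative beats it.
Others report (5, 11): truth gives 0; no alternative beats it.
(Checking all 25 profiles: 1 has a profitable deviation, 24 do not.)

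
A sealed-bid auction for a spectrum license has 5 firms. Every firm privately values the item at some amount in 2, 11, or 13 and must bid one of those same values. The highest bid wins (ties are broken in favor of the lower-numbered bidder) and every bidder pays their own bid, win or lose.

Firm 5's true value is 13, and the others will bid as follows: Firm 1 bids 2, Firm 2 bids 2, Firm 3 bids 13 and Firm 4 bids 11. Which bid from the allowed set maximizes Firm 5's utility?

Bid 2: loses but pays 2, utility -2.
Bid 11: loses but pays 11, utility -11.
Bid 13: loses but pays 13, utility -13.
The best choice is 2 with utility -2.

2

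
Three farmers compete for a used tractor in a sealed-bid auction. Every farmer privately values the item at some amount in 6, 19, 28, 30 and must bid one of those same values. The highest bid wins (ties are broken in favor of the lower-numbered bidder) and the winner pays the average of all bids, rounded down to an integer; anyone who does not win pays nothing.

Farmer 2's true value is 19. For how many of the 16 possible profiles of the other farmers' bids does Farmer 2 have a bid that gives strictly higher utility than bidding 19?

1

Others bid (19, 6): truth gives 0; bid 28 gives 2 > 0. Violating.
Others bid (6, 6): truth gives 9; no alternative beats it.
Others bid (6, 19): truth gives 5; no alternative beats it.
(Checking all 16 profiles: 1 has a profitable deviation, 15 do not.)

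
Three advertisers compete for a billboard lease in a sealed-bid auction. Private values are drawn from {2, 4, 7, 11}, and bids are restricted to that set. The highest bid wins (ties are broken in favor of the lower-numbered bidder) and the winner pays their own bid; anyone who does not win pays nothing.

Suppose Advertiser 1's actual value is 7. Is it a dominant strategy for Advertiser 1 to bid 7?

Consider the case where Advertiser 2 bids 2 and Advertiser 3 bids 2.
Truthful bid 7: wins, pays 7, utility 7 - 7 = 0.
Bid 2 instead: wins, pays 2, utility 7 - 2 = 5.
Since 5 > 0, bidding 2 is strictly better here, so truthful bidding is not dominant.

No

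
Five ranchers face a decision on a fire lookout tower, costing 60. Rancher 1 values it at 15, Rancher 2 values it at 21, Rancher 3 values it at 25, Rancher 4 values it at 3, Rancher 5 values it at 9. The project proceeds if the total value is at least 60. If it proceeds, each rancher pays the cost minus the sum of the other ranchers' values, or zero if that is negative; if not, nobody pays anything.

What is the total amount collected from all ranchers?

Total value 73 ≥ cost 60, so it is built.
Rancher 1: others sum to 58; max(0, 60 - 58) = 2.
Rancher 2: others sum to 52; max(0, 60 - 52) = 8.
Rancher 3: others sum to 48; max(0, 60 - 48) = 12.
Rancher 4: others sum to 70; max(0, 60 - 70) = 0.
Rancher 5: others sum to 64; max(0, 60 - 64) = 0.
Total collected = 2 + 8 + 12 + 0 + 0 = 22.

22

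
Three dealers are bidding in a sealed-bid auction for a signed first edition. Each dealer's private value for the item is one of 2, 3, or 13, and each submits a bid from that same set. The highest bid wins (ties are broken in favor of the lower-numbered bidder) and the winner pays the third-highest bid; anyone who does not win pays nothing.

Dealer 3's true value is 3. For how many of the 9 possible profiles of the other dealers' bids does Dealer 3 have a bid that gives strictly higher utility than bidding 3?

2

Others bid (2, 3): truth gives 0; bid 13 gives 1 > 0. Violating.
Others bid (3, 2): truth gives 0; bid 13 gives 1 > 0. Violating.
Others bid (2, 2): truth gives 1; no alternative beats it.
Others bid (2, 13): truth gives 0; no alternative beats it.
(Checking all 9 profiles: 2 have a profitable deviation, 7 do not.)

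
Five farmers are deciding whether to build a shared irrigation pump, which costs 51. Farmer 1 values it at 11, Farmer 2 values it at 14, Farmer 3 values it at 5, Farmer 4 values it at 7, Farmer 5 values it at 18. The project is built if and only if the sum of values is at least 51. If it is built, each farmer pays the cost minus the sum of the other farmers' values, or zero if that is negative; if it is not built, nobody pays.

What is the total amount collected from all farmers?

35

Total value 55 ≥ cost 51, so it is built.
Farmer 1: others sum to 44; max(0, 51 - 44) = 7.
Farmer 2: others sum to 41; max(0, 51 - 41) = 10.
Farmer 3: others sum to 50; max(0, 51 - 50) = 1.
Farmer 4: others sum to 48; max(0, 51 - 48) = 3.
Farmer 5: others sum to 37; max(0, 51 - 37) = 14.
Total collected = 7 + 10 + 1 + 3 + 14 = 35.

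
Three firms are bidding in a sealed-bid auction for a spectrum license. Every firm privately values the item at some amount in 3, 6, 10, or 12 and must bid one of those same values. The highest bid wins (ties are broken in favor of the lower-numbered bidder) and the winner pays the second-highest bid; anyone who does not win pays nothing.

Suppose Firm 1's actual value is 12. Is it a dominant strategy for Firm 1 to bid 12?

Yes

Check each profile of the others' bids and compare truth against every alternative bid.
Others bid (3, 3): truth gives 9, best alternative gives 9.
Others bid (3, 6): truth gives 6, best alternative gives 6.
Others bid (6, 3): truth gives 6, best alternative gives 6.
Others bid (6, 6): truth gives 6, best alternative gives 6.
Others bid (3, 10): truth gives 2, best alternative gives 2.
Others bid (6, 10): truth gives 2, best alternative gives 2.
(Remaining 10 profiles checked similarly; truth is weakly best in each.)
In every case the truthful bid is at least as good as any alternative, so it is a dominant strategy.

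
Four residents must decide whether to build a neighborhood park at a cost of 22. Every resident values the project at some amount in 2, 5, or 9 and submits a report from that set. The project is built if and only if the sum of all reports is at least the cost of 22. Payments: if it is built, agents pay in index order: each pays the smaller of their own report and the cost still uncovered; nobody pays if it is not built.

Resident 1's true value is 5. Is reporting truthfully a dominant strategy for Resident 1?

No

Consider the case where Resident 2 reports 2, Resident 3 reports 9 and Resident 4 reports 9.
Truthful report 5: project built, pays 5, utility 5 - 5 = 0.
Report 2 instead: project built, pays 2, utility 5 - 2 = 3.
Since 3 > 0, reporting 2 is strictly better here, so truthful reporting is not dominant.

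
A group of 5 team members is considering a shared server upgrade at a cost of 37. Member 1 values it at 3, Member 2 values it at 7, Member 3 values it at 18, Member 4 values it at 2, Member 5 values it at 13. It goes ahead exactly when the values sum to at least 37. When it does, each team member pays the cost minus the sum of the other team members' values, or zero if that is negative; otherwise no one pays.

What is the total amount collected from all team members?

Total value 43 ≥ cost 37, so it is built.
Member 1: others sum to 40; max(0, 37 - 40) = 0.
Member 2: others sum to 36; max(0, 37 - 36) = 1.
Member 3: others sum to 25; max(0, 37 - 25) = 12.
Member 4: others sum to 41; max(0, 37 - 41) = 0.
Member 5: others sum to 30; max(0, 37 - 30) = 7.
Total collected = 0 + 1 + 12 + 0 + 7 = 20.

20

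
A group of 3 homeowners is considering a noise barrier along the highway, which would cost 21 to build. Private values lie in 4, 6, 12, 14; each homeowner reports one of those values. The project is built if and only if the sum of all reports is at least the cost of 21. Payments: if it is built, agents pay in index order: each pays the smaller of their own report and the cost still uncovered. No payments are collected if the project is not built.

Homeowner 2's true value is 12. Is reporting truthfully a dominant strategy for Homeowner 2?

Consider the case where Homeowner 1 reports 4 and Homeowner 3 reports 12.
Truthful report 12: project built, pays 12, utility 12 - 12 = 0.
Report 6 instead: project built, pays 6, utility 12 - 6 = 6.
Since 6 > 0, reporting 6 is strictly better here, so truthful reporting is not dominant.

No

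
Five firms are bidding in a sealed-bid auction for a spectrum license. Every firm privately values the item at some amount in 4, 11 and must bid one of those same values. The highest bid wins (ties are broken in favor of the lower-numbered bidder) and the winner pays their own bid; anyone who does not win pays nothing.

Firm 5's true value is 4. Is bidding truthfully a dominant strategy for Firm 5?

Yes

Check each profile of the others' bids and compare truth against every alternative bid.
Others bid (4, 4, 4, 4): truth gives 0, best alternative gives -7.
Others bid (4, 4, 4, 11): truth gives 0, best alternative gives 0.
Others bid (4, 4, 11, 4): truth gives 0, best alternative gives 0.
Others bid (4, 4, 11, 11): truth gives 0, best alternative gives 0.
Others bid (4, 11, 4, 4): truth gives 0, best alternative gives 0.
Others bid (4, 11, 4, 11): truth gives 0, best alternative gives 0.
(Remaining 10 profiles checked similarly; truth is weakly best in each.)
In every case the truthful bid is at least as good as any alternative, so it is a dominant strategy.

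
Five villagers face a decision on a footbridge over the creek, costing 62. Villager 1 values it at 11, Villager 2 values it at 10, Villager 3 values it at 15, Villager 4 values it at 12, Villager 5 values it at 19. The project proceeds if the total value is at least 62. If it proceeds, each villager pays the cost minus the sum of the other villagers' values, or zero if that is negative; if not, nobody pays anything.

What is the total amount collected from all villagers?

Total value 67 ≥ cost 62, so it is built.
Villager 1: others sum to 56; max(0, 62 - 56) = 6.
Villager 2: others sum to 57; max(0, 62 - 57) = 5.
Villager 3: others sum to 52; max(0, 62 - 52) = 10.
Villager 4: others sum to 55; max(0, 62 - 55) = 7.
Villager 5: others sum to 48; max(0, 62 - 48) = 14.
Total collected = 6 + 5 + 10 + 7 + 14 = 42.

42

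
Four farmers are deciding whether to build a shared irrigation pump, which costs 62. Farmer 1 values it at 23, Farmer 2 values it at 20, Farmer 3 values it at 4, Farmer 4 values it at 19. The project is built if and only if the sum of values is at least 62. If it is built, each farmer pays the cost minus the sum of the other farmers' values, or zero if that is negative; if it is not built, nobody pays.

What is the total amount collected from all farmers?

50

Total value 66 ≥ cost 62, so it is built.
Farmer 1: others sum to 43; max(0, 62 - 43) = 19.
Farmer 2: others sum to 46; max(0, 62 - 46) = 16.
Farmer 3: others sum to 62; max(0, 62 - 62) = 0.
Farmer 4: others sum to 47; max(0, 62 - 47) = 15.
Total collected = 19 + 16 + 0 + 15 = 50.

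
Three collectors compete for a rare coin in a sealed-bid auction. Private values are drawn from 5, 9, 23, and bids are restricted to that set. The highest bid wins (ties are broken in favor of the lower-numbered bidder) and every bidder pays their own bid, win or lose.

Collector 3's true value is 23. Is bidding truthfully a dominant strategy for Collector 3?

Consider the case where Collector 1 bids 5 and Collector 2 bids 5.
Truthful bid 23: wins, pays 23, utility 23 - 23 = 0.
Bid 9 instead: wins, pays 9, utility 23 - 9 = 14.
Since 14 > 0, bidding 9 is strictly better here, so truthful bidding is not dominant.

No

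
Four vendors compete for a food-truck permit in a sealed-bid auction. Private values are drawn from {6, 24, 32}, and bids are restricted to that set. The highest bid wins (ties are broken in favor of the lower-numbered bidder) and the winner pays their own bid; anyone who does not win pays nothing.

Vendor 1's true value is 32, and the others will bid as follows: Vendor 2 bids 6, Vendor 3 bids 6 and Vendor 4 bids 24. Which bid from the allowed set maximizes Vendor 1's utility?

24

Bid 6: loses, pays 0, utility 0.
Bid 24: wins, pays 24, utility 32 - 24 = 8.
Bid 32: wins, pays 32, utility 32 - 32 = 0.
The best choice is 24 with utility 8.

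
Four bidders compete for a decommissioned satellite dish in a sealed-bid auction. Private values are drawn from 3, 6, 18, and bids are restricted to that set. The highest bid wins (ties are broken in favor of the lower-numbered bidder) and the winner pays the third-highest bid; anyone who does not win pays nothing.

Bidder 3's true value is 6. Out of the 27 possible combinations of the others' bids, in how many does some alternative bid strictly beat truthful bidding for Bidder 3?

Others bid (3, 3, 18): truth gives 0; bid 18 gives 3 > 0. Violating.
Others bid (3, 6, 3): truth gives 0; bid 18 gives 3 > 0. Violating.
Others bid (6, 3, 3): truth gives 0; bid 18 gives 3 > 0. Violating.
Others bid (3, 3, 3): truth gives 3; no alternative beats it.
Others bid (3, 3, 6): truth gives 3; no alternative beats it.
(Checking all 27 profiles: 3 have a profitable deviation, 24 do not.)

3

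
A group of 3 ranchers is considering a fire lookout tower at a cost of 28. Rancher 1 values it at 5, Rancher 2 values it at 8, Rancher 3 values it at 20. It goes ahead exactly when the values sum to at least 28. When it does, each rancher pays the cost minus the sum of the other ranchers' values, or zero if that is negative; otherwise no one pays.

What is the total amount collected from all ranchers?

Total value 33 ≥ cost 28, so it is built.
Rancher 1: others sum to 28; max(0, 28 - 28) = 0.
Rancher 2: others sum to 25; max(0, 28 - 25) = 3.
Rancher 3: others sum to 13; max(0, 28 - 13) = 15.
Total collected = 0 + 3 + 15 = 18.

18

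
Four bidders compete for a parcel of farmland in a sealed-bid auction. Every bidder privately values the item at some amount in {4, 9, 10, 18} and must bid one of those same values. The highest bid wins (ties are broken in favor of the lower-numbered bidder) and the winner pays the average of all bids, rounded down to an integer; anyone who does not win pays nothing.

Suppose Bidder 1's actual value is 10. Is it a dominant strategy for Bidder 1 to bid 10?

No

Consider the case where Bidder 2 bids 4, Bidder 3 bids 4 and Bidder 4 bids 4.
Truthful bid 10: wins, pays 5, utility 10 - 5 = 5.
Bid 4 instead: wins, pays 4, utility 10 - 4 = 6.
Since 6 > 5, bidding 4 is strictly better here, so truthful bidding is not dominant.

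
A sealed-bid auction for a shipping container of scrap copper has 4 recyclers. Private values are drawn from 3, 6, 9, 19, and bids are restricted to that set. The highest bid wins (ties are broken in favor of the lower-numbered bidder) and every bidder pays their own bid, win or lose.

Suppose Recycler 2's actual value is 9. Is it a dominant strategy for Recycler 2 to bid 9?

Consider the case where Recycler 1 bids 3, Recycler 3 bids 3 and Recycler 4 bids 3.
Truthful bid 9: wins, pays 9, utility 9 - 9 = 0.
Bid 6 instead: wins, pays 6, utility 9 - 6 = 3.
Since 3 > 0, bidding 6 is strictly better here, so truthful bidding is not dominant.

No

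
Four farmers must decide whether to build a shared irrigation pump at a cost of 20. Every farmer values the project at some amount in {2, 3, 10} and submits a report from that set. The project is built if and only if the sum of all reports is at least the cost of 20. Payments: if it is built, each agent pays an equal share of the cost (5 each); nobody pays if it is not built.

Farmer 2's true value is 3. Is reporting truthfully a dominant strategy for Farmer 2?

Check each profile of the others' reports and compare truth against every alternative report.
Others report (2, 10, 10): truth gives -2, best alternative gives -2.
Others report (3, 10, 10): truth gives -2, best alternative gives -2.
Others report (10, 2, 10): truth gives -2, best alternative gives -2.
Others report (10, 3, 10): truth gives -2, best alternative gives -2.
Others report (10, 10, 2): truth gives -2, best alternative gives -2.
Others report (10, 10, 3): truth gives -2, best alternative gives -2.
(Remaining 21 profiles checked similarly; truth is weakly best in each.)
In every case the truthful report is at least as good as any alternative, so it is a dominant strategy.

Yes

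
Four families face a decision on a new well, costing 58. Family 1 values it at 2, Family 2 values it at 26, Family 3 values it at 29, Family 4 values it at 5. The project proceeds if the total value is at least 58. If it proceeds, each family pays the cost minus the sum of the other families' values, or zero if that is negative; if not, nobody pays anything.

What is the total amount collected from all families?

48

Total value 62 ≥ cost 58, so it is built.
Family 1: others sum to 60; max(0, 58 - 60) = 0.
Family 2: others sum to 36; max(0, 58 - 36) = 22.
Family 3: others sum to 33; max(0, 58 - 33) = 25.
Family 4: others sum to 57; max(0, 58 - 57) = 1.
Total collected = 0 + 22 + 25 + 1 = 48.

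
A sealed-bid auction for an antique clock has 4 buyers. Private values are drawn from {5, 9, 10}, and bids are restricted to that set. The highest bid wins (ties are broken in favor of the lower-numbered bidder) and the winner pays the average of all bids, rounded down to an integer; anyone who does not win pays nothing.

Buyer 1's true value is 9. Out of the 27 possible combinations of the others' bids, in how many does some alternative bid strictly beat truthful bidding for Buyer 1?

13

Others bid (5, 5, 5): truth gives 3; bid 5 gives 4 > 3. Violating.
Others bid (5, 5, 10): truth gives 0; bid 10 gives 2 > 0. Violating.
Others bid (5, 9, 10): truth gives 0; bid 10 gives 1 > 0. Violating.
Others bid (5, 10, 5): truth gives 0; bid 10 gives 2 > 0. Violating.
Others bid (5, 5, 9): truth gives 2; no alternative beats it.
Others bid (5, 9, 5): truth gives 2; no alternative beats it.
(Checking all 27 profiles: 13 have a profitable deviation, 14 do not.)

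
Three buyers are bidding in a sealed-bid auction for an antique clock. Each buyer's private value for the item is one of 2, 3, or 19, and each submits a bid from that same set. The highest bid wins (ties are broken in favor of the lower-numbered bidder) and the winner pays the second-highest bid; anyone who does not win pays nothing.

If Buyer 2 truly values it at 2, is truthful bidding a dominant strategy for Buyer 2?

Yes

Check each profile of the others' bids and compare truth against every alternative bid.
Others bid (2, 3): truth gives 0, best alternative gives -1.
Others bid (2, 2): truth gives 0, best alternative gives 0.
Others bid (2, 19): truth gives 0, best alternative gives 0.
Others bid (3, 2): truth gives 0, best alternative gives 0.
Others bid (3, 3): truth gives 0, best alternative gives 0.
Others bid (3, 19): truth gives 0, best alternative gives 0.
(Remaining 3 profiles checked similarly; truth is weakly best in each.)
In every case the truthful bid is at least as good as any alternative, so it is a dominant strategy.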